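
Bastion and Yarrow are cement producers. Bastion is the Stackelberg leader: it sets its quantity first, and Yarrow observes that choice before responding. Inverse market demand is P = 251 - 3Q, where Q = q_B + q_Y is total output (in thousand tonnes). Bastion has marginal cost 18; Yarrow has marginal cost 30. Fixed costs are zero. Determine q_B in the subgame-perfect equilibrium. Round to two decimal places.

The follower Yarrow best-responds to any q_B: π_Y = (251 - 3Q)q_Y - 30q_Y.
Setting the follower's marginal profit to zero, 221 - 3q_B - 6q_Y = 0, i.e. q_Y = (221 - 3q_B)/6.
Bastion substitutes q_Y(q_B) into its own profit: π_B = q_B(251 - 3q_B - (221 - 3q_B)/2) - 18q_B = (281/2 - (3/2)q_B)q_B - 18q_B.
Leader FOC: 245/2 - 3q_B = 0, so q_B = 245/6.
Then q_Y = (221 - 3·(245/6))/6 = 197/12.

40.83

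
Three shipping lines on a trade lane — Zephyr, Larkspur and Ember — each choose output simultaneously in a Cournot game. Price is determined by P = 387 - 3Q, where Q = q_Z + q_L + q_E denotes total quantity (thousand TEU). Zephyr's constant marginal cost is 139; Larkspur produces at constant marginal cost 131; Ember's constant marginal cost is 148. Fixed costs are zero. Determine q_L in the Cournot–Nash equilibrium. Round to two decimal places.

Zephyr's profit: π_Z = (387 - 3Q)q_Z - (139q_Z). Setting ∂π_Z/∂q_Z = 0: 248 - 6q_Z - 3(q_L + q_E) = 0.
Larkspur's first-order condition: 256 - 6q_L - 3(q_Z + q_E) = 0.
Ember's profit: π_E = (387 - 3Q)q_E - (148q_E). Setting ∂π_E/∂q_E = 0: 239 - 6q_E - 3(q_Z + q_L) = 0.
Summing all 3 equations gives 743 − 12Q = 0, hence Q = 743/12.
Back-substituting: q_Z = (248 − 743/4)/3 = 83/4, q_L = (256 − 743/4)/3 = 281/12, q_E = (239 − 743/4)/3 = 71/4.

23.42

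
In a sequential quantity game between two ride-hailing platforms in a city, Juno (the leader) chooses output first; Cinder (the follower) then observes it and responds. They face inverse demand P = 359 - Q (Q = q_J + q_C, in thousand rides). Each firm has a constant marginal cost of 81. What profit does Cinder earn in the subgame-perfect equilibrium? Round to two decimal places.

Solve by backward induction. Given q_J, the follower Cinder maximises π_C = (359 - q_J - q_C)q_C - 81q_C.
∂π_C/∂q_C = 278 - q_J - 2q_C = 0 gives the reaction function q_C = (278 - q_J)/2.
The leader anticipates this reaction. Substituting into P = 359 - Q gives P = 220 - (1/2)q_J, so π_J = (220 - (1/2)q_J)q_J - 81q_J.
Maximising: ∂π_J/∂q_J = 139 - q_J = 0, giving q_J = 139.
Then q_C = (278 - 139)/2 = 139/2.
Price P = 359 - 417/2 = 301/2.
Cinder's profit: (301/2 - 81)·(139/2) = 4830.2500.

4830.25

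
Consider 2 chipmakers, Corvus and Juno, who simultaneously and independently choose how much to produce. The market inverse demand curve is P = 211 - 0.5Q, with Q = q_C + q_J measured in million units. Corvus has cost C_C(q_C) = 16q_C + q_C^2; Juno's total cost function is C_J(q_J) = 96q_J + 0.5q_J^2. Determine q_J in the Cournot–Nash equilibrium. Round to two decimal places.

Corvus's profit: π_C = (211 - 0.5Q)q_C - (16q_C + q_C²). Setting ∂π_C/∂q_C = 0: 195 - 3q_C - (1/2)(q_J) = 0.
Juno's first-order condition: 115 - 2q_J - (1/2)(q_C) = 0.
Rearranging gives the reaction functions q_C = (195 - (1/2)q_J)/3 and q_J = (115 - (1/2)q_C)/2.
Substituting one into the other gives q_C = 1330/23 and q_J = 990/23.

43.04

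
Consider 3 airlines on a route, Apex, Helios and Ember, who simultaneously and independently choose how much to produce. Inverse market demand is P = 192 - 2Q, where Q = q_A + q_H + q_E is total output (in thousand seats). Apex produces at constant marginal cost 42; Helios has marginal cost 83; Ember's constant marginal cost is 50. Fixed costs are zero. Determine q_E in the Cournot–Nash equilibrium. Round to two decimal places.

20.88

Apex's profit: π_A = (192 - 2Q)q_A - (42q_A). Setting ∂π_A/∂q_A = 0: 150 - 4q_A - 2(q_H + q_E) = 0.
Helios's first-order condition: 109 - 4q_H - 2(q_A + q_E) = 0.
Ember's profit: π_E = (192 - 2Q)q_E - (50q_E). Setting ∂π_E/∂q_E = 0: 142 - 4q_E - 2(q_A + q_H) = 0.
Adding the 3 conditions: 401 − 4Q − 4Q = 0, i.e. Q = 401/8.
Back-substituting: q_A = (150 − 401/4)/2 = 199/8, q_H = (109 − 401/4)/2 = 35/8, q_E = (142 − 401/4)/2 = 167/8.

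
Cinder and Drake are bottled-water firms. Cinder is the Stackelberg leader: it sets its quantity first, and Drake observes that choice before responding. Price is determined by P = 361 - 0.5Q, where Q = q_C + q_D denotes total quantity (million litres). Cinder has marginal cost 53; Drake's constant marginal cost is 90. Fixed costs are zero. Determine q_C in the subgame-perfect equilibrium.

The follower Drake best-responds to any q_C: π_D = (361 - 0.5Q)q_D - 90q_D.
∂π_D/∂q_D = 271 - (1/2)q_C - q_D = 0 gives the reaction function q_D = (271 - (1/2)q_C).
Cinder substitutes q_D(q_C) into its own profit: π_C = q_C(361 - (1/2)q_C - (271 - (1/2)q_C)/2) - 53q_C = (451/2 - (1/4)q_C)q_C - 53q_C.
The leader's first-order condition 345/2 - (1/2)q_C = 0 yields q_C = 345.
Then q_D = (271 - (1/2)·345) = 197/2.

345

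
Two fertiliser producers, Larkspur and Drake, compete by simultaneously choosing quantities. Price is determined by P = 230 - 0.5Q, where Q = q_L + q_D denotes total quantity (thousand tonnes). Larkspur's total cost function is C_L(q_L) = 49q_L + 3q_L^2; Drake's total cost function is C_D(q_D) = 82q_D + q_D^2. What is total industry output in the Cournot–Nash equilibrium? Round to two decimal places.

68.17

Larkspur's profit: π_L = (230 - 0.5Q)q_L - (49q_L + 3q_L²). Setting ∂π_L/∂q_L = 0: 181 - 7q_L - (1/2)(q_D) = 0.
Drake's profit: π_D = (230 - 0.5Q)q_D - (82q_D + q_D²). Setting ∂π_D/∂q_D = 0: 148 - 3q_D - (1/2)(q_L) = 0.
So q_L = (181 - (1/2)q_D)/7 and q_D = (148 - (1/2)q_L)/3.
Solving the pair: q_L = 1876/83, q_D = 45.5663.
Total output Q = 1876/83 + 45.5663 = 68.1687.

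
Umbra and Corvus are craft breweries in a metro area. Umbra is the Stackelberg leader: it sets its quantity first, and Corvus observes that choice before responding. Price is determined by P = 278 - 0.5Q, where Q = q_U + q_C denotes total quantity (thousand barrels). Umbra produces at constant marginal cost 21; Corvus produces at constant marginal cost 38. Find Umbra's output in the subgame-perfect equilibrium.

274

Solve by backward induction. Given q_U, the follower Corvus maximises π_C = (278 - (1/2)q_U - (1/2)q_C)q_C - 38q_C.
Setting the follower's marginal profit to zero, 240 - (1/2)q_U - q_C = 0, i.e. q_C = (240 - (1/2)q_U).
Umbra substitutes q_C(q_U) into its own profit: π_U = q_U(278 - (1/2)q_U - (240 - (1/2)q_U)/2) - 21q_U = (158 - (1/4)q_U)q_U - 21q_U.
The leader's first-order condition 137 - (1/2)q_U = 0 yields q_U = 274.
Then q_C = (240 - (1/2)·274) = 103.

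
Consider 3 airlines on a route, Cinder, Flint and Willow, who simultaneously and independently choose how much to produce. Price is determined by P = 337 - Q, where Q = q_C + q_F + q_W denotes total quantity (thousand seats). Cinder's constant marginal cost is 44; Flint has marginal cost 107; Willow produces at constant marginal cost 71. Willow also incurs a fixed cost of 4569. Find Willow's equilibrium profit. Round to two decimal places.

Cinder's profit: π_C = (337 - Q)q_C - (44q_C). Setting ∂π_C/∂q_C = 0: 293 - 2q_C - (q_F + q_W) = 0.
Flint's first-order condition: 230 - 2q_F - (q_C + q_W) = 0.
Willow's first-order condition: 266 - 2q_W - (q_C + q_F) = 0.
Summing all 3 equations gives 789 − 4Q = 0, hence Q = 789/4.
Back-substituting: q_C = (293 − 789/4) = 383/4, q_F = (230 − 789/4) = 131/4, q_W = (266 − 789/4) = 275/4.
Price P = 337 - 789/4 = 559/4.
Willow's profit: (559/4 - 71)·(275/4) - 4569 = 157.5625.

157.56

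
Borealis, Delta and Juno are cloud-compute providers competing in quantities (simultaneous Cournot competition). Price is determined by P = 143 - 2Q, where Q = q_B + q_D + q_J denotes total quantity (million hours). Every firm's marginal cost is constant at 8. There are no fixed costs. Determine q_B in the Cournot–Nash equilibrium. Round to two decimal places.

16.88

A representative firm's profit is π_i = q_i(143 - 2Q) - 8q_i.
First-order condition (treating rivals' output as given): 135 - 4q_i - 2·Σ_{j≠i} q_j = 0.
With identical firms every q_j equals q_i, so Σ_{j≠i} q_j = 2q_i and 135 = 8q_i, giving q_i = 135/8.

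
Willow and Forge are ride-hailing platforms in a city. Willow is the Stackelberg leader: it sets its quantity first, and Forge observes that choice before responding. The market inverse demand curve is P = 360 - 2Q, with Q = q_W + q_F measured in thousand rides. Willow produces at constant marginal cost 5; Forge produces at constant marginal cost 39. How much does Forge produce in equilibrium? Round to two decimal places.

Solve by backward induction. Given q_W, the follower Forge maximises π_F = (360 - 2q_W - 2q_F)q_F - 39q_F.
Setting the follower's marginal profit to zero, 321 - 2q_W - 4q_F = 0, i.e. q_F = (321 - 2q_W)/4.
Willow substitutes q_F(q_W) into its own profit: π_W = q_W(360 - 2q_W - (321 - 2q_W)/2) - 5q_W = (399/2 - q_W)q_W - 5q_W.
The leader's first-order condition 389/2 - 2q_W = 0 yields q_W = 389/4.
Then q_F = (321 - 2·(389/4))/4 = 253/8.

31.63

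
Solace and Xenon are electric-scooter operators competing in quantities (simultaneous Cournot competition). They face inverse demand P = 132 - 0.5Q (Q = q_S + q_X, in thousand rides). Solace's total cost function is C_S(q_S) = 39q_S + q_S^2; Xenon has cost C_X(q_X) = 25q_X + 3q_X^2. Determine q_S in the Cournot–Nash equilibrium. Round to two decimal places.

28.80

Solace's profit: π_S = (132 - 0.5Q)q_S - (39q_S + q_S²). Setting ∂π_S/∂q_S = 0: 93 - 3q_S - (1/2)(q_X) = 0.
Xenon's profit: π_X = (132 - 0.5Q)q_X - (25q_X + 3q_X²). Setting ∂π_X/∂q_X = 0: 107 - 7q_X - (1/2)(q_S) = 0.
Rearranging gives the reaction functions q_S = (93 - (1/2)q_X)/3 and q_X = (107 - (1/2)q_S)/7.
Solving the pair: q_S = 28.7952, q_X = 1098/83.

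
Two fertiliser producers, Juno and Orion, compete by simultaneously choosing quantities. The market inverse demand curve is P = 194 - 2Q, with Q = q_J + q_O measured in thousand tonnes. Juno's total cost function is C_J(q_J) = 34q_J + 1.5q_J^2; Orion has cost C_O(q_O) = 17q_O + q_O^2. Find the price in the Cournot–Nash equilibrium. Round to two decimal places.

Juno's profit: π_J = (194 - 2Q)q_J - (34q_J + (3/2)q_J²). Setting ∂π_J/∂q_J = 0: 160 - 7q_J - 2(q_O) = 0.
Orion's first-order condition: 177 - 6q_O - 2(q_J) = 0.
Rearranging gives the reaction functions q_J = (160 - 2q_O)/7 and q_O = (177 - 2q_J)/6.
Solving the pair: q_J = 303/19, q_O = 919/38.
Total output Q = 1525/38, so price P = 194 - 2·(1525/38) = 113.7368.

113.74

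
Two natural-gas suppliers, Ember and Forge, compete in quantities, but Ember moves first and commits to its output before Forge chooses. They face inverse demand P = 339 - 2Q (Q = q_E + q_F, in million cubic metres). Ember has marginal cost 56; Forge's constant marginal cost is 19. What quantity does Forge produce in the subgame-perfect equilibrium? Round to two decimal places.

The follower Forge best-responds to any q_E: π_F = (339 - 2Q)q_F - 19q_F.
Follower FOC: 320 - 2q_E - 4q_F = 0, so q_F(q_E) = (320 - 2q_E)/4.
Ember substitutes q_F(q_E) into its own profit: π_E = q_E(339 - 2q_E - (320 - 2q_E)/2) - 56q_E = (179 - q_E)q_E - 56q_E.
Leader FOC: 123 - 2q_E = 0, so q_E = 123/2.
Then q_F = (320 - 2·(123/2))/4 = 197/4.

49.25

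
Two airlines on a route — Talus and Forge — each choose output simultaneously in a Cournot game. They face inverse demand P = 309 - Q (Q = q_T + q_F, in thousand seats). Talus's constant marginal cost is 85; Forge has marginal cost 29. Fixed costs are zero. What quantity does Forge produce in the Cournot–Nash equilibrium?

Talus's profit: π_T = (309 - Q)q_T - (85q_T). Setting ∂π_T/∂q_T = 0: 224 - 2q_T - (q_F) = 0.
Forge's profit: π_F = (309 - Q)q_F - (29q_F). Setting ∂π_F/∂q_F = 0: 280 - 2q_F - (q_T) = 0.
Rearranging gives the reaction functions q_T = (224 - q_F)/2 and q_F = (280 - q_T)/2.
Solving the pair: q_T = 56, q_F = 112.

112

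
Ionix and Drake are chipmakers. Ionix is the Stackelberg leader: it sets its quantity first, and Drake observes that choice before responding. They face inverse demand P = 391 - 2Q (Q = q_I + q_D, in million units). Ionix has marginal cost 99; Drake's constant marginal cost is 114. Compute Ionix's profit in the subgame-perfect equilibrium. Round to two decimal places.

5890.56

The follower Drake best-responds to any q_I: π_D = (391 - 2Q)q_D - 114q_D.
∂π_D/∂q_D = 277 - 2q_I - 4q_D = 0 gives the reaction function q_D = (277 - 2q_I)/4.
Ionix substitutes q_D(q_I) into its own profit: π_I = q_I(391 - 2q_I - (277 - 2q_I)/2) - 99q_I = (505/2 - q_I)q_I - 99q_I.
Maximising: ∂π_I/∂q_I = 307/2 - 2q_I = 0, giving q_I = 307/4.
Then q_D = (277 - 2·(307/4))/4 = 247/8.
Price P = 391 - 2·(861/8) = 703/4.
Ionix's profit: (703/4 - 99)·(307/4) = 5890.5625.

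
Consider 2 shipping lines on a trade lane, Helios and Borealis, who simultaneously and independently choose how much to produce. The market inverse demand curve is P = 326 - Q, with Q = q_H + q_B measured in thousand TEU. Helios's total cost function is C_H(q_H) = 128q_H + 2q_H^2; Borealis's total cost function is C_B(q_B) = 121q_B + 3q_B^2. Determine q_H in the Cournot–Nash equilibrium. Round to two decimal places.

29.34

Helios's profit: π_H = (326 - Q)q_H - (128q_H + 2q_H²). Setting ∂π_H/∂q_H = 0: 198 - 6q_H - (q_B) = 0.
Borealis's profit: π_B = (326 - Q)q_B - (121q_B + 3q_B²). Setting ∂π_B/∂q_B = 0: 205 - 8q_B - (q_H) = 0.
Best responses: q_H = (198 - q_B)/6, q_B = (205 - q_H)/8.
Substituting one into the other gives q_H = 1379/47 and q_B = 1032/47.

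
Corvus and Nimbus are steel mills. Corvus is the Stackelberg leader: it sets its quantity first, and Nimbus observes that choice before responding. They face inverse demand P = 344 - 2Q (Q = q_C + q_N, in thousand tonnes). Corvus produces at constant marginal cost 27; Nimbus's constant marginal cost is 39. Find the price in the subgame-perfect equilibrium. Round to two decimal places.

109.25

The follower Nimbus best-responds to any q_C: π_N = (344 - 2Q)q_N - 39q_N.
Follower FOC: 305 - 2q_C - 4q_N = 0, so q_N(q_C) = (305 - 2q_C)/4.
The leader anticipates this reaction. Substituting into P = 344 - 2Q gives P = 383/2 - q_C, so π_C = (383/2 - q_C)q_C - 27q_C.
The leader's first-order condition 329/2 - 2q_C = 0 yields q_C = 329/4.
Then q_N = (305 - 2·(329/4))/4 = 281/8.
Total output Q = 939/8, so price P = 344 - 2·(939/8) = 437/4.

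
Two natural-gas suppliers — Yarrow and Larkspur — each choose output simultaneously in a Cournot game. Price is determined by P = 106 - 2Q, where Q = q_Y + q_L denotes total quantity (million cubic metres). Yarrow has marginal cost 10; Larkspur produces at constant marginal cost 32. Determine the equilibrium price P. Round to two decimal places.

49.33

Yarrow's profit: π_Y = (106 - 2Q)q_Y - (10q_Y). Setting ∂π_Y/∂q_Y = 0: 96 - 4q_Y - 2(q_L) = 0.
Larkspur's first-order condition: 74 - 4q_L - 2(q_Y) = 0.
Best responses: q_Y = (96 - 2q_L)/4, q_L = (74 - 2q_Y)/4.
Substituting one into the other gives q_Y = 59/3 and q_L = 26/3.
Total output Q = 85/3, so price P = 106 - 2·(85/3) = 148/3.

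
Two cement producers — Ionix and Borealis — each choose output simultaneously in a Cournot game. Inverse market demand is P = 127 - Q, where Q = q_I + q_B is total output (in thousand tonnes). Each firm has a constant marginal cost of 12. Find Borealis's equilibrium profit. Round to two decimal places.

1469.44

A representative firm's profit is π_i = q_i(127 - Q) - 12q_i.
Setting ∂π_i/∂q_i = 0 with rivals' quantities fixed: 115 - 2q_i - q_j = 0.
By symmetry each firm produces the same amount; substituting q_j = q_i yields q_i = 115/3.
Price P = 127 - 230/3 = 151/3.
Borealis's profit: (151/3 - 12)·(115/3) = 1469.4444.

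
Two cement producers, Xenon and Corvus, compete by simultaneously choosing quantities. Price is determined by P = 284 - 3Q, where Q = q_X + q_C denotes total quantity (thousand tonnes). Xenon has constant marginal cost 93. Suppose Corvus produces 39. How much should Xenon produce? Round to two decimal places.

12.33

With the rival's output fixed at 39, Xenon's profit is π_X = (284 - 3·39 - 3q_X)q_X - (93q_X) = (167 - 3q_X)q_X - (93q_X).
∂π_X/∂q_X = 74 - 6q_X = 0, so q_X = 37/3.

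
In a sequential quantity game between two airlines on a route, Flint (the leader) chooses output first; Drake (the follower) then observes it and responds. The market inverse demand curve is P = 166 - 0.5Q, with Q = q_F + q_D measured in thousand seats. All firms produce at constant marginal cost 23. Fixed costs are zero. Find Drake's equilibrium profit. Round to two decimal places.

The follower Drake best-responds to any q_F: π_D = (166 - 0.5Q)q_D - 23q_D.
∂π_D/∂q_D = 143 - (1/2)q_F - q_D = 0 gives the reaction function q_D = (143 - (1/2)q_F).
Flint substitutes q_D(q_F) into its own profit: π_F = q_F(166 - (1/2)q_F - (143 - (1/2)q_F)/2) - 23q_F = (189/2 - (1/4)q_F)q_F - 23q_F.
Maximising: ∂π_F/∂q_F = 143/2 - (1/2)q_F = 0, giving q_F = 143.
Then q_D = (143 - (1/2)·143) = 143/2.
Price P = 166 - (1/2)·(429/2) = 235/4.
Drake's profit: (235/4 - 23)·(143/2) = 2556.1250.

2556.13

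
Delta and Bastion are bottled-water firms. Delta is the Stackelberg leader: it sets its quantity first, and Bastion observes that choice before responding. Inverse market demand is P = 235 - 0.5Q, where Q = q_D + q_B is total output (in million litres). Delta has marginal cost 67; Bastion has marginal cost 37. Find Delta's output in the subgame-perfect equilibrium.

Solve by backward induction. Given q_D, the follower Bastion maximises π_B = (235 - (1/2)q_D - (1/2)q_B)q_B - 37q_B.
Setting the follower's marginal profit to zero, 198 - (1/2)q_D - q_B = 0, i.e. q_B = (198 - (1/2)q_D).
The leader anticipates this reaction. Substituting into P = 235 - 0.5Q gives P = 136 - (1/4)q_D, so π_D = (136 - (1/4)q_D)q_D - 67q_D.
Maximising: ∂π_D/∂q_D = 69 - (1/2)q_D = 0, giving q_D = 138.
Then q_B = (198 - (1/2)·138) = 129.

138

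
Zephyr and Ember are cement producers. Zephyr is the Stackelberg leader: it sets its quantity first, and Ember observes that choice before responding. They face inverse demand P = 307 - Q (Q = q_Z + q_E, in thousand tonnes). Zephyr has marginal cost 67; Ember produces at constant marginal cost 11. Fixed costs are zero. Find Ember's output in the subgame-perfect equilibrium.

102

Solve by backward induction. Given q_Z, the follower Ember maximises π_E = (307 - q_Z - q_E)q_E - 11q_E.
∂π_E/∂q_E = 296 - q_Z - 2q_E = 0 gives the reaction function q_E = (296 - q_Z)/2.
Zephyr substitutes q_E(q_Z) into its own profit: π_Z = q_Z(307 - q_Z - (296 - q_Z)/2) - 67q_Z = (159 - (1/2)q_Z)q_Z - 67q_Z.
Maximising: ∂π_Z/∂q_Z = 92 - q_Z = 0, giving q_Z = 92.
Then q_E = (296 - 92)/2 = 102.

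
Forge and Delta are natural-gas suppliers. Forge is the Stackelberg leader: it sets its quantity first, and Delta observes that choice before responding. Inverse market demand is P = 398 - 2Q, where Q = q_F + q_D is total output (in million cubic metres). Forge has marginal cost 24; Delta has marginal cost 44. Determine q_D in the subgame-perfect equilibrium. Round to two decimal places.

The follower Delta best-responds to any q_F: π_D = (398 - 2Q)q_D - 44q_D.
Setting the follower's marginal profit to zero, 354 - 2q_F - 4q_D = 0, i.e. q_D = (354 - 2q_F)/4.
Forge substitutes q_D(q_F) into its own profit: π_F = q_F(398 - 2q_F - (354 - 2q_F)/2) - 24q_F = (221 - q_F)q_F - 24q_F.
Leader FOC: 197 - 2q_F = 0, so q_F = 197/2.
Then q_D = (354 - 2·(197/2))/4 = 157/4.

39.25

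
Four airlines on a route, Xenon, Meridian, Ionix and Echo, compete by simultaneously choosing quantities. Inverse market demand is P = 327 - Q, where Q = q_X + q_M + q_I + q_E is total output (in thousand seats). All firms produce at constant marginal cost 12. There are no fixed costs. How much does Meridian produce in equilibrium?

A representative firm's profit is π_i = q_i(327 - Q) - 12q_i.
Setting ∂π_i/∂q_i = 0 with rivals' quantities fixed: 315 - 2q_i - Σ_{j≠i} q_j = 0.
With identical firms every q_j equals q_i, so Σ_{j≠i} q_j = 3q_i and 315 = 5q_i, giving q_i = 63.

63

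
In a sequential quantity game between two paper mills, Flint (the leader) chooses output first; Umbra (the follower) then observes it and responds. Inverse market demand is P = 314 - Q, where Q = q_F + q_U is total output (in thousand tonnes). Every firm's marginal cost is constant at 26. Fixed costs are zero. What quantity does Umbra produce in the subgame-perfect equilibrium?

72

The follower Umbra best-responds to any q_F: π_U = (314 - Q)q_U - 26q_U.
Setting the follower's marginal profit to zero, 288 - q_F - 2q_U = 0, i.e. q_U = (288 - q_F)/2.
The leader anticipates this reaction. Substituting into P = 314 - Q gives P = 170 - (1/2)q_F, so π_F = (170 - (1/2)q_F)q_F - 26q_F.
Leader FOC: 144 - q_F = 0, so q_F = 144.
Then q_U = (288 - 144)/2 = 72.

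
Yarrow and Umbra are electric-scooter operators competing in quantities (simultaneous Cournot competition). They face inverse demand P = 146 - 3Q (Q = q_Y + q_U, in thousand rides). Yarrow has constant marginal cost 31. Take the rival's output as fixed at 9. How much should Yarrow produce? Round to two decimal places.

14.67

With the rival's output fixed at 9, Yarrow's profit is π_Y = (146 - 3·9 - 3q_Y)q_Y - (31q_Y) = (119 - 3q_Y)q_Y - (31q_Y).
∂π_Y/∂q_Y = 88 - 6q_Y = 0, so q_Y = 44/3.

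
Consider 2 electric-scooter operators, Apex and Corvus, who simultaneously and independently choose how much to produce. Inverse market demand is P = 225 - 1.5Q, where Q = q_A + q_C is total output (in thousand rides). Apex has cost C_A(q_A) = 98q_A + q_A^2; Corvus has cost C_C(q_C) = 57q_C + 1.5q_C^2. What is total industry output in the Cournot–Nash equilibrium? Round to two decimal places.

41.78

Apex's profit: π_A = (225 - 1.5Q)q_A - (98q_A + q_A²). Setting ∂π_A/∂q_A = 0: 127 - 5q_A - (3/2)(q_C) = 0.
Corvus's first-order condition: 168 - 6q_C - (3/2)(q_A) = 0.
So q_A = (127 - (3/2)q_C)/5 and q_C = (168 - (3/2)q_A)/6.
Substituting one into the other gives q_A = 680/37 and q_C = 866/37.
Total output Q = 680/37 + 866/37 = 1546/37.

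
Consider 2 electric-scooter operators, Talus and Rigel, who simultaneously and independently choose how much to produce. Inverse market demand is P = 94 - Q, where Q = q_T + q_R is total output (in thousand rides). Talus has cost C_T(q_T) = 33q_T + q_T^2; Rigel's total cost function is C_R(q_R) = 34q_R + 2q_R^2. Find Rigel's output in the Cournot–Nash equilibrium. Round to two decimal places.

7.78

Talus's profit: π_T = (94 - Q)q_T - (33q_T + q_T²). Setting ∂π_T/∂q_T = 0: 61 - 4q_T - (q_R) = 0.
Rigel's first-order condition: 60 - 6q_R - (q_T) = 0.
Rearranging gives the reaction functions q_T = (61 - q_R)/4 and q_R = (60 - q_T)/6.
Solving the pair: q_T = 306/23, q_R = 179/23.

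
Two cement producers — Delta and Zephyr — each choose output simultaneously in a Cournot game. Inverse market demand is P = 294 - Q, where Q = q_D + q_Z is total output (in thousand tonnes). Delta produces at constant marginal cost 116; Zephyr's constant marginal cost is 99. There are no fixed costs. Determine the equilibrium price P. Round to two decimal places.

Delta's profit: π_D = (294 - Q)q_D - (116q_D). Setting ∂π_D/∂q_D = 0: 178 - 2q_D - (q_Z) = 0.
Zephyr's profit: π_Z = (294 - Q)q_Z - (99q_Z). Setting ∂π_Z/∂q_Z = 0: 195 - 2q_Z - (q_D) = 0.
Rearranging gives the reaction functions q_D = (178 - q_Z)/2 and q_Z = (195 - q_D)/2.
Substituting one into the other gives q_D = 161/3 and q_Z = 212/3.
Total output Q = 373/3, so price P = 294 - 373/3 = 509/3.

169.67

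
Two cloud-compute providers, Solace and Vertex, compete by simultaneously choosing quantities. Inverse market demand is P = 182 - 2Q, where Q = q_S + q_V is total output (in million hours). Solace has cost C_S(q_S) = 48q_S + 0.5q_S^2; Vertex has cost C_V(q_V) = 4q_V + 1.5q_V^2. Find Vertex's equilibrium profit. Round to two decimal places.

1409.05

Solace's profit: π_S = (182 - 2Q)q_S - (48q_S + (1/2)q_S²). Setting ∂π_S/∂q_S = 0: 134 - 5q_S - 2(q_V) = 0.
Vertex's first-order condition: 178 - 7q_V - 2(q_S) = 0.
So q_S = (134 - 2q_V)/5 and q_V = (178 - 2q_S)/7.
Solving the pair: q_S = 582/31, q_V = 622/31.
Price P = 182 - 2·(1204/31) = 104.3226.
Vertex's profit: 104.3226·(622/31) - 4·(622/31) - (3/2)(622/31)² = 1409.0468.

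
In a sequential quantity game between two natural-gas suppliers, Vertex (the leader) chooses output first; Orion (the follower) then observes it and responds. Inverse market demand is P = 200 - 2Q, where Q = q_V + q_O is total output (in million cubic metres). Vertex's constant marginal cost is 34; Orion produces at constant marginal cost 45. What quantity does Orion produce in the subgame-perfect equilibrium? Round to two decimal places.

Solve by backward induction. Given q_V, the follower Orion maximises π_O = (200 - 2q_V - 2q_O)q_O - 45q_O.
∂π_O/∂q_O = 155 - 2q_V - 4q_O = 0 gives the reaction function q_O = (155 - 2q_V)/4.
The leader anticipates this reaction. Substituting into P = 200 - 2Q gives P = 245/2 - q_V, so π_V = (245/2 - q_V)q_V - 34q_V.
Maximising: ∂π_V/∂q_V = 177/2 - 2q_V = 0, giving q_V = 177/4.
Then q_O = (155 - 2·(177/4))/4 = 133/8.

16.63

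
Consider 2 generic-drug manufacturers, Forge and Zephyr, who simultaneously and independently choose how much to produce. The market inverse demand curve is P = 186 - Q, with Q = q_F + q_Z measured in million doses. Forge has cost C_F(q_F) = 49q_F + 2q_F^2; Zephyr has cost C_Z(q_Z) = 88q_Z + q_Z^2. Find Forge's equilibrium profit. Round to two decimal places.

Forge's profit: π_F = (186 - Q)q_F - (49q_F + 2q_F²). Setting ∂π_F/∂q_F = 0: 137 - 6q_F - (q_Z) = 0.
Zephyr's profit: π_Z = (186 - Q)q_Z - (88q_Z + q_Z²). Setting ∂π_Z/∂q_Z = 0: 98 - 4q_Z - (q_F) = 0.
So q_F = (137 - q_Z)/6 and q_Z = (98 - q_F)/4.
Substituting one into the other gives q_F = 450/23 and q_Z = 451/23.
Price P = 186 - 901/23 = 146.8261.
Forge's profit: 146.8261·(450/23) - 49·(450/23) - 2(450/23)² = 1148.3932.

1148.39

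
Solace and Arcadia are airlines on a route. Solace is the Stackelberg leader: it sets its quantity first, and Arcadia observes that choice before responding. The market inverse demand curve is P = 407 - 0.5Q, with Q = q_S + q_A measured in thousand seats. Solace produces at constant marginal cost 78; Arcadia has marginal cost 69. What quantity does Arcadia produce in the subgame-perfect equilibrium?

178

Solve by backward induction. Given q_S, the follower Arcadia maximises π_A = (407 - (1/2)q_S - (1/2)q_A)q_A - 69q_A.
Setting the follower's marginal profit to zero, 338 - (1/2)q_S - q_A = 0, i.e. q_A = (338 - (1/2)q_S).
Solace substitutes q_A(q_S) into its own profit: π_S = q_S(407 - (1/2)q_S - (338 - (1/2)q_S)/2) - 78q_S = (238 - (1/4)q_S)q_S - 78q_S.
Maximising: ∂π_S/∂q_S = 160 - (1/2)q_S = 0, giving q_S = 320.
Then q_A = (338 - (1/2)·320) = 178.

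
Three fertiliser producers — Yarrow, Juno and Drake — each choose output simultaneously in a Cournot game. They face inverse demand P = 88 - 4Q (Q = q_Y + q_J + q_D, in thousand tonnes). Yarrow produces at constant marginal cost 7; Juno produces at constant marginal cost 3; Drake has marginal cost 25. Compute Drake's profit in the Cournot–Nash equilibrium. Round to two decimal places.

8.27

Yarrow's profit: π_Y = (88 - 4Q)q_Y - (7q_Y). Setting ∂π_Y/∂q_Y = 0: 81 - 8q_Y - 4(q_J + q_D) = 0.
Juno's first-order condition: 85 - 8q_J - 4(q_Y + q_D) = 0.
Drake's profit: π_D = (88 - 4Q)q_D - (25q_D). Setting ∂π_D/∂q_D = 0: 63 - 8q_D - 4(q_Y + q_J) = 0.
Adding the 3 conditions: 229 − 8Q − 8Q = 0, i.e. Q = 229/16.
Back-substituting: q_Y = (81 − 229/4)/4 = 95/16, q_J = (85 − 229/4)/4 = 111/16, q_D = (63 − 229/4)/4 = 23/16.
Price P = 88 - 4·(229/16) = 123/4.
Drake's profit: (123/4 - 25)·(23/16) = 529/64.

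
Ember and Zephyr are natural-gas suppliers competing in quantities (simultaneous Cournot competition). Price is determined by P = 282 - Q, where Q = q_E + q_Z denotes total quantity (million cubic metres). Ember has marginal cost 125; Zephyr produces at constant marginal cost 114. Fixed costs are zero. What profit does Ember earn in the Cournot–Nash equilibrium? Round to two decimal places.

Ember's profit: π_E = (282 - Q)q_E - (125q_E). Setting ∂π_E/∂q_E = 0: 157 - 2q_E - (q_Z) = 0.
Zephyr's profit: π_Z = (282 - Q)q_Z - (114q_Z). Setting ∂π_Z/∂q_Z = 0: 168 - 2q_Z - (q_E) = 0.
Best responses: q_E = (157 - q_Z)/2, q_Z = (168 - q_E)/2.
Solving the pair: q_E = 146/3, q_Z = 179/3.
Price P = 282 - 325/3 = 521/3.
Ember's profit: (521/3 - 125)·(146/3) = 2368.4444.

2368.44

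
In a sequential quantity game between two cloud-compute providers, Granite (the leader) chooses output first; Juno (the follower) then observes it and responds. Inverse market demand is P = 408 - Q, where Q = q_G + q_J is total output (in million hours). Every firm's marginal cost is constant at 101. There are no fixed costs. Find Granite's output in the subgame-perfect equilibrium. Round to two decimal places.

153.50

Solve by backward induction. Given q_G, the follower Juno maximises π_J = (408 - q_G - q_J)q_J - 101q_J.
∂π_J/∂q_J = 307 - q_G - 2q_J = 0 gives the reaction function q_J = (307 - q_G)/2.
The leader anticipates this reaction. Substituting into P = 408 - Q gives P = 509/2 - (1/2)q_G, so π_G = (509/2 - (1/2)q_G)q_G - 101q_G.
Leader FOC: 307/2 - q_G = 0, so q_G = 307/2.
Then q_J = (307 - 307/2)/2 = 307/4.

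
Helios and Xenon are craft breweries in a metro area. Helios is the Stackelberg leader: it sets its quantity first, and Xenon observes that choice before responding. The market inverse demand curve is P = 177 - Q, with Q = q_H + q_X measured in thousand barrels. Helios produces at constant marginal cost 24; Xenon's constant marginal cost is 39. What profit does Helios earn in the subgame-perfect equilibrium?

3528

Solve by backward induction. Given q_H, the follower Xenon maximises π_X = (177 - q_H - q_X)q_X - 39q_X.
Setting the follower's marginal profit to zero, 138 - q_H - 2q_X = 0, i.e. q_X = (138 - q_H)/2.
Helios substitutes q_X(q_H) into its own profit: π_H = q_H(177 - q_H - (138 - q_H)/2) - 24q_H = (108 - (1/2)q_H)q_H - 24q_H.
Maximising: ∂π_H/∂q_H = 84 - q_H = 0, giving q_H = 84.
Then q_X = (138 - 84)/2 = 27.
Price P = 177 - 111 = 66.
Helios's profit: (66 - 24)·84 = 3528.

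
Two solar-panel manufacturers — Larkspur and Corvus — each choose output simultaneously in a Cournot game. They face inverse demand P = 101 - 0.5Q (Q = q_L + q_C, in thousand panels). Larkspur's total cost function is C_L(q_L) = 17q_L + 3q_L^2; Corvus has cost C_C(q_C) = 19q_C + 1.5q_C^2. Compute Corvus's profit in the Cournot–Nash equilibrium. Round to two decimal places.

735.07

Larkspur's profit: π_L = (101 - 0.5Q)q_L - (17q_L + 3q_L²). Setting ∂π_L/∂q_L = 0: 84 - 7q_L - (1/2)(q_C) = 0.
Corvus's profit: π_C = (101 - 0.5Q)q_C - (19q_C + (3/2)q_C²). Setting ∂π_C/∂q_C = 0: 82 - 4q_C - (1/2)(q_L) = 0.
Best responses: q_L = (84 - (1/2)q_C)/7, q_C = (82 - (1/2)q_L)/4.
Substituting one into the other gives q_L = 1180/111 and q_C = 19.1712.
Price P = 101 - (1/2)·29.8018 = 86.0991.
Corvus's profit: 86.0991·19.1712 - 19·19.1712 - (3/2)·19.1712² = 735.0676.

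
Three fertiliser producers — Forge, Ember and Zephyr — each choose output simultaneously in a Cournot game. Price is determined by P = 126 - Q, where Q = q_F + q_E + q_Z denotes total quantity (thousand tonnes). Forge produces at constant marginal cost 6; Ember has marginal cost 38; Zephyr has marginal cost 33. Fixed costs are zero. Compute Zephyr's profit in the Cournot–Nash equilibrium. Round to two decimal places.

315.06

Forge's profit: π_F = (126 - Q)q_F - (6q_F). Setting ∂π_F/∂q_F = 0: 120 - 2q_F - (q_E + q_Z) = 0.
Ember's profit: π_E = (126 - Q)q_E - (38q_E). Setting ∂π_E/∂q_E = 0: 88 - 2q_E - (q_F + q_Z) = 0.
Zephyr's first-order condition: 93 - 2q_Z - (q_F + q_E) = 0.
Adding the 3 conditions: 301 − 2Q − 2Q = 0, i.e. Q = 301/4.
Back-substituting: q_F = (120 − 301/4) = 179/4, q_E = (88 − 301/4) = 51/4, q_Z = (93 − 301/4) = 71/4.
Price P = 126 - 301/4 = 203/4.
Zephyr's profit: (203/4 - 33)·(71/4) = 315.0625.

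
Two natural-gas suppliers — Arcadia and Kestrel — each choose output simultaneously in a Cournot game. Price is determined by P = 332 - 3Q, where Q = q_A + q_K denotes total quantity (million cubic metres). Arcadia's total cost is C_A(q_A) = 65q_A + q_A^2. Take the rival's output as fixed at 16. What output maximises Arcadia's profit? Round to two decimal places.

With the rival's output fixed at 16, Arcadia's profit is π_A = (332 - 3·16 - 3q_A)q_A - (65q_A + q_A²) = (284 - 3q_A)q_A - (65q_A + q_A²).
∂π_A/∂q_A = 219 - 8q_A = 0, so q_A = 219/8.

27.38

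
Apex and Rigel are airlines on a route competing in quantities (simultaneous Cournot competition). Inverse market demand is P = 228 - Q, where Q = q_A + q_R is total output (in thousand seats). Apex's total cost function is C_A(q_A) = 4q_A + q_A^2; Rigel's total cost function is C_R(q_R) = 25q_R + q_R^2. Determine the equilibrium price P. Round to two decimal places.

142.60

Apex's profit: π_A = (228 - Q)q_A - (4q_A + q_A²). Setting ∂π_A/∂q_A = 0: 224 - 4q_A - (q_R) = 0.
Rigel's profit: π_R = (228 - Q)q_R - (25q_R + q_R²). Setting ∂π_R/∂q_R = 0: 203 - 4q_R - (q_A) = 0.
So q_A = (224 - q_R)/4 and q_R = (203 - q_A)/4.
Solving the pair: q_A = 231/5, q_R = 196/5.
Total output Q = 427/5, so price P = 228 - 427/5 = 713/5.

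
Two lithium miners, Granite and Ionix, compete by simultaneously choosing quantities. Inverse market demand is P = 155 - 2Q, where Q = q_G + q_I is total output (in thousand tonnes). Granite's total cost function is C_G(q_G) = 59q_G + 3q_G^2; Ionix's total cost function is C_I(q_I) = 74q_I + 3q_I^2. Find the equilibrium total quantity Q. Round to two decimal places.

14.75

Granite's profit: π_G = (155 - 2Q)q_G - (59q_G + 3q_G²). Setting ∂π_G/∂q_G = 0: 96 - 10q_G - 2(q_I) = 0.
Ionix's profit: π_I = (155 - 2Q)q_I - (74q_I + 3q_I²). Setting ∂π_I/∂q_I = 0: 81 - 10q_I - 2(q_G) = 0.
Best responses: q_G = (96 - 2q_I)/10, q_I = (81 - 2q_G)/10.
Substituting one into the other gives q_G = 133/16 and q_I = 103/16.
Total output Q = 133/16 + 103/16 = 59/4.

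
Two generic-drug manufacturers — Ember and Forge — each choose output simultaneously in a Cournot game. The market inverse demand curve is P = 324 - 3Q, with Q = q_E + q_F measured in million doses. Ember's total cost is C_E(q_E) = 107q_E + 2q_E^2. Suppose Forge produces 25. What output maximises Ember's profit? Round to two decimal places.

14.20

With the rival's output fixed at 25, Ember's profit is π_E = (324 - 3·25 - 3q_E)q_E - (107q_E + 2q_E²) = (249 - 3q_E)q_E - (107q_E + 2q_E²).
∂π_E/∂q_E = 142 - 10q_E = 0, so q_E = 71/5.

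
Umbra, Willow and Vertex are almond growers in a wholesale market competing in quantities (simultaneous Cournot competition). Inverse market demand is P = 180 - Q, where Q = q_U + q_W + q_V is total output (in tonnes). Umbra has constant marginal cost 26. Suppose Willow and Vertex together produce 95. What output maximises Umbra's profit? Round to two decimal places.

With rivals' combined output fixed at 95, Umbra's profit is π_U = (180 - 95 - q_U)q_U - (26q_U) = (85 - q_U)q_U - (26q_U).
∂π_U/∂q_U = 59 - 2q_U = 0, so q_U = 59/2.

29.50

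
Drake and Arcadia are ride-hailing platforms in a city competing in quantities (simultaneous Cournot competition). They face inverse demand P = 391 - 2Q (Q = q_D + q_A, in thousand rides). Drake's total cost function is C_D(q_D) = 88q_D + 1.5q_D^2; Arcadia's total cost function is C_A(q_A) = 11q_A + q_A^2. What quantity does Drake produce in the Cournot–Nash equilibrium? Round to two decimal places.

27.84

Drake's profit: π_D = (391 - 2Q)q_D - (88q_D + (3/2)q_D²). Setting ∂π_D/∂q_D = 0: 303 - 7q_D - 2(q_A) = 0.
Arcadia's profit: π_A = (391 - 2Q)q_A - (11q_A + q_A²). Setting ∂π_A/∂q_A = 0: 380 - 6q_A - 2(q_D) = 0.
So q_D = (303 - 2q_A)/7 and q_A = (380 - 2q_D)/6.
Solving the pair: q_D = 529/19, q_A = 1027/19.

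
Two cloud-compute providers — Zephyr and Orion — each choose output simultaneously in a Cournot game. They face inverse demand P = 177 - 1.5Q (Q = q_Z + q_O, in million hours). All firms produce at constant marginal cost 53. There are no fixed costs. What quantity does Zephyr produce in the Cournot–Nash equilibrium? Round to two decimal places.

27.56

Each firm earns π_i = (177 - 1.5Q)q_i - 53q_i.
Setting ∂π_i/∂q_i = 0 with rivals' quantities fixed: 124 - 3q_i - (3/2)q_j = 0.
With identical firms every q_j equals q_i, so q_j = q_i and 124 = (9/2)q_i, giving q_i = 248/9.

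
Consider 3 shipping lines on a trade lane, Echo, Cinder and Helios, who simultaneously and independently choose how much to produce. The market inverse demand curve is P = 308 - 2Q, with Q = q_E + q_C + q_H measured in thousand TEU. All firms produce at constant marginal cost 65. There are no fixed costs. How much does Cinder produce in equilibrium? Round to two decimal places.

30.38

Each firm earns π_i = (308 - 2Q)q_i - 65q_i.
Setting ∂π_i/∂q_i = 0 with rivals' quantities fixed: 243 - 4q_i - 2·Σ_{j≠i} q_j = 0.
With identical firms every q_j equals q_i, so Σ_{j≠i} q_j = 2q_i and 243 = 8q_i, giving q_i = 243/8.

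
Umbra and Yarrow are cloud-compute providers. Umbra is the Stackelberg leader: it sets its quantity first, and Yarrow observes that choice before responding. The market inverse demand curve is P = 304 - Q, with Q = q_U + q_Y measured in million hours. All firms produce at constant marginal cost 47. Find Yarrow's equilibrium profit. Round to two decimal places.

Solve by backward induction. Given q_U, the follower Yarrow maximises π_Y = (304 - q_U - q_Y)q_Y - 47q_Y.
∂π_Y/∂q_Y = 257 - q_U - 2q_Y = 0 gives the reaction function q_Y = (257 - q_U)/2.
Umbra substitutes q_Y(q_U) into its own profit: π_U = q_U(304 - q_U - (257 - q_U)/2) - 47q_U = (351/2 - (1/2)q_U)q_U - 47q_U.
Maximising: ∂π_U/∂q_U = 257/2 - q_U = 0, giving q_U = 257/2.
Then q_Y = (257 - 257/2)/2 = 257/4.
Price P = 304 - 771/4 = 445/4.
Yarrow's profit: (445/4 - 47)·(257/4) = 4128.0625.

4128.06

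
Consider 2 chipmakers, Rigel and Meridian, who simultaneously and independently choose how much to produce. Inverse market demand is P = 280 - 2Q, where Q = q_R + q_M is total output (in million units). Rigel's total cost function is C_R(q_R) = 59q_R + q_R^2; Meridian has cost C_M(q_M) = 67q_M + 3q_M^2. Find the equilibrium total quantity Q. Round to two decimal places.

46.79

Rigel's profit: π_R = (280 - 2Q)q_R - (59q_R + q_R²). Setting ∂π_R/∂q_R = 0: 221 - 6q_R - 2(q_M) = 0.
Meridian's profit: π_M = (280 - 2Q)q_M - (67q_M + 3q_M²). Setting ∂π_M/∂q_M = 0: 213 - 10q_M - 2(q_R) = 0.
Rearranging gives the reaction functions q_R = (221 - 2q_M)/6 and q_M = (213 - 2q_R)/10.
Solving the pair: q_R = 223/7, q_M = 209/14.
Total output Q = 223/7 + 209/14 = 655/14.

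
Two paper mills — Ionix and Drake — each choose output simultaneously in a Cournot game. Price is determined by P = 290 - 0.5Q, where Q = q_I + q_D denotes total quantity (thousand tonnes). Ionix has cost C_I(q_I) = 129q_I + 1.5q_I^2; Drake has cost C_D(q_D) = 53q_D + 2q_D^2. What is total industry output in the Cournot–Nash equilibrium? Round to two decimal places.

Ionix's profit: π_I = (290 - 0.5Q)q_I - (129q_I + (3/2)q_I²). Setting ∂π_I/∂q_I = 0: 161 - 4q_I - (1/2)(q_D) = 0.
Drake's profit: π_D = (290 - 0.5Q)q_D - (53q_D + 2q_D²). Setting ∂π_D/∂q_D = 0: 237 - 5q_D - (1/2)(q_I) = 0.
So q_I = (161 - (1/2)q_D)/4 and q_D = (237 - (1/2)q_I)/5.
Substituting one into the other gives q_I = 34.7595 and q_D = 43.9241.
Total output Q = 34.7595 + 43.9241 = 78.6835.

78.68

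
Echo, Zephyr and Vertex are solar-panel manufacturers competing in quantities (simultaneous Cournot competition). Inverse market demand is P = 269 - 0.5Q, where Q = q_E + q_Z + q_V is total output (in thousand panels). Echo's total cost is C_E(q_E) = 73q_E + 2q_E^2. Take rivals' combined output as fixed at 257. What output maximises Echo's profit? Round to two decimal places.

13.50

With rivals' combined output fixed at 257, Echo's profit is π_E = (269 - (1/2)·257 - (1/2)q_E)q_E - (73q_E + 2q_E²) = (281/2 - (1/2)q_E)q_E - (73q_E + 2q_E²).
∂π_E/∂q_E = 135/2 - 5q_E = 0, so q_E = 27/2.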